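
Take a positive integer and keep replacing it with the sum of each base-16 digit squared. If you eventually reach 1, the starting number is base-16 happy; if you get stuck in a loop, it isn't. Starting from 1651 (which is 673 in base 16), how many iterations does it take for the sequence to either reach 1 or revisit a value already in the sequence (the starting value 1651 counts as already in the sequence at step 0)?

12

1651 = (6,7,3)_16 → 6² + 7² + 3² = 36 + 49 + 9 = 94
94 = (5,14)_16 → 5² + 14² = 25 + 196 = 221
221 = (13,13)_16 → 13² + 13² = 169 + 169 = 338
338 = (1,5,2)_16 → 1² + 5² + 2² = 1 + 25 + 4 = 30
30 = (1,14)_16 → 1² + 14² = 1 + 196 = 197
197 = (12,5)_16 → 12² + 5² = 144 + 25 = 169
169 = (10,9)_16 → 10² + 9² = 100 + 81 = 181
181 = (11,5)_16 → 11² + 5² = 121 + 25 = 146
146 = (9,2)_16 → 9² + 2² = 81 + 4 = 85
85 = (5,5)_16 → 5² + 5² = 25 + 25 = 50
50 = (3,2)_16 → 3² + 2² = 9 + 4 = 13
13 = (13)_16 → 13² = 169  — 169 repeats.
That took 12 steps.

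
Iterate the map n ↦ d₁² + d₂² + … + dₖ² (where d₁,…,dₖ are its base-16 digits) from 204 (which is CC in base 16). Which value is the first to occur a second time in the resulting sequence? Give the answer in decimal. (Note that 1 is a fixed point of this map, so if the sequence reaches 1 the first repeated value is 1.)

169

204 = (12,12)_16 → 12² + 12² = 144 + 144 = 288
288 = (1,2,0)_16 → 1² + 2² + 0² = 1 + 4 + 0 = 5
5 = (5)_16 → 5² = 25
25 = (1,9)_16 → 1² + 9² = 1 + 81 = 82
82 = (5,2)_16 → 5² + 2² = 25 + 4 = 29
29 = (1,13)_16 → 1² + 13² = 1 + 169 = 170
170 = (10,10)_16 → 10² + 10² = 100 + 100 = 200
200 = (12,8)_16 → 12² + 8² = 144 + 64 = 208
208 = (13,0)_16 → 13² + 0² = 169 + 0 = 169
169 = (10,9)_16 → 10² + 9² = 100 + 81 = 181
181 = (11,5)_16 → 11² + 5² = 121 + 25 = 146
146 = (9,2)_16 → 9² + 2² = 81 + 4 = 85
85 = (5,5)_16 → 5² + 5² = 25 + 25 = 50
50 = (3,2)_16 → 3² + 2² = 9 + 4 = 13
13 = (13)_16 → 13² = 169  — 169 already appeared earlier.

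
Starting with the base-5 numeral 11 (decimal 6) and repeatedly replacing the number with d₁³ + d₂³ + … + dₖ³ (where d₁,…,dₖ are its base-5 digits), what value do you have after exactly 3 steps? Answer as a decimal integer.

28

6 = (1,1)_5 → 1³ + 1³ = 2
2 = (2)_5 → 2³ = 8
8 = (1,3)_5 → 1³ + 3³ = 28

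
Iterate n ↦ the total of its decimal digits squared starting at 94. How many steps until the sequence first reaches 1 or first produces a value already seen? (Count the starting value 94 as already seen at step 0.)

4

94 → 9² + 4² = 81 + 16 = 97
97 → 9² + 7² = 81 + 49 = 130
130 → 1² + 3² + 0² = 1 + 9 + 0 = 10
10 → 1² + 0² = 1 + 0 = 1  — reached 1.
That took 4 steps.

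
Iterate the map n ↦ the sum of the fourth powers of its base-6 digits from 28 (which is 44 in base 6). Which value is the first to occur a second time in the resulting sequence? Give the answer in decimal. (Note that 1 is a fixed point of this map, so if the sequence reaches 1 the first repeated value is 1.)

28 = (4,4)_6 → 4⁴ + 4⁴ = 256 + 256 = 512
512 = (2,2,1,2)_6 → 2⁴ + 2⁴ + 1⁴ + 2⁴ = 16 + 16 + 1 + 16 = 49
49 = (1,2,1)_6 → 1⁴ + 2⁴ + 1⁴ = 1 + 16 + 1 = 18
18 = (3,0)_6 → 3⁴ + 0⁴ = 81 + 0 = 81
81 = (2,1,3)_6 → 2⁴ + 1⁴ + 3⁴ = 16 + 1 + 81 = 98
98 = (2,4,2)_6 → 2⁴ + 4⁴ + 2⁴ = 16 + 256 + 16 = 288
288 = (1,2,0,0)_6 → 1⁴ + 2⁴ + 0⁴ + 0⁴ = 1 + 16 + 0 + 0 = 17
17 = (2,5)_6 → 2⁴ + 5⁴ = 16 + 625 = 641
641 = (2,5,4,5)_6 → 2⁴ + 5⁴ + 4⁴ + 5⁴ = 16 + 625 + 256 + 625 = 1522
1522 = (1,1,0,1,4)_6 → 1⁴ + 1⁴ + 0⁴ + 1⁴ + 4⁴ = 1 + 1 + 0 + 1 + 256 = 259
259 = (1,1,1,1)_6 → 1⁴ + 1⁴ + 1⁴ + 1⁴ = 1 + 1 + 1 + 1 = 4
4 = (4)_6 → 4⁴ = 256
256 = (1,1,0,4)_6 → 1⁴ + 1⁴ + 0⁴ + 4⁴ = 1 + 1 + 0 + 256 = 258
258 = (1,1,1,0)_6 → 1⁴ + 1⁴ + 1⁴ + 0⁴ = 1 + 1 + 1 + 0 = 3
3 = (3)_6 → 3⁴ = 81  — 81 already appeared earlier.

81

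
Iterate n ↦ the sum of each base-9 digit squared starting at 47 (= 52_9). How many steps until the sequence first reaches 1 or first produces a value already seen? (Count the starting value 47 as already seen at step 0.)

47 = (5,2)_9 → 29
29 = (3,2)_9 → 13
13 = (1,4)_9 → 17
17 = (1,8)_9 → 65
65 = (7,2)_9 → 53
53 = (5,8)_9 → 89
89 = (1,0,8)_9 → 65  — 65 repeats.
That took 7 steps.

7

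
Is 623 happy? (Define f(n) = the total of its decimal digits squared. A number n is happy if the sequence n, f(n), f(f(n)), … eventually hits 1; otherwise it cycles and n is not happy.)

happy

623 → 6² + 2² + 3² = 36 + 4 + 9 = 49
49 → 4² + 9² = 16 + 81 = 97
97 → 9² + 7² = 81 + 49 = 130
130 → 1² + 3² + 0² = 1 + 9 + 0 = 10
10 → 1² + 0² = 1 + 0 = 1  — reached 1.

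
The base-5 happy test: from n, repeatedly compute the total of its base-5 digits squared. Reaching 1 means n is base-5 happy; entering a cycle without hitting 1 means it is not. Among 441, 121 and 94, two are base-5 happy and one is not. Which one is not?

441: 441 → 23 → 25 → 1  — reaches 1 (base-5 happy)
121: 121 → 33 → 11 → 5 → 1  — reaches 1 (base-5 happy)
94: 94 → 34 → 18 → 18  — repeats 18 (not base-5 happy)

94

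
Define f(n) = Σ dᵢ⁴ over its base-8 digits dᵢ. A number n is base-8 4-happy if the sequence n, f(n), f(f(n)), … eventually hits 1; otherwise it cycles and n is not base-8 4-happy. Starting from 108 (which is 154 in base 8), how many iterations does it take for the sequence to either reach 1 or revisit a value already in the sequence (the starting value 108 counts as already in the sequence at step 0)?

9

108 = (1,5,4)_8 → 1⁴ + 5⁴ + 4⁴ = 882
882 = (1,5,6,2)_8 → 1⁴ + 5⁴ + 6⁴ + 2⁴ = 1938
1938 = (3,6,2,2)_8 → 3⁴ + 6⁴ + 2⁴ + 2⁴ = 1409
1409 = (2,6,0,1)_8 → 2⁴ + 6⁴ + 0⁴ + 1⁴ = 1313
1313 = (2,4,4,1)_8 → 2⁴ + 4⁴ + 4⁴ + 1⁴ = 529
529 = (1,0,2,1)_8 → 1⁴ + 0⁴ + 2⁴ + 1⁴ = 18
18 = (2,2)_8 → 2⁴ + 2⁴ = 32
32 = (4,0)_8 → 4⁴ + 0⁴ = 256
256 = (4,0,0)_8 → 4⁴ + 0⁴ + 0⁴ = 256  — 256 repeats.
That took 9 steps.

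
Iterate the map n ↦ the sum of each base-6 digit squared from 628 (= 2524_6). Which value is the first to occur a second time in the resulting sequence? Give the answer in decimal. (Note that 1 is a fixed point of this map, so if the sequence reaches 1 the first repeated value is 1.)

1

628 = (2,5,2,4)_6 → 49
49 = (1,2,1)_6 → 6
6 = (1,0)_6 → 1  — reached the fixed point 1.
1 → 1, so 1 is the first repeated value.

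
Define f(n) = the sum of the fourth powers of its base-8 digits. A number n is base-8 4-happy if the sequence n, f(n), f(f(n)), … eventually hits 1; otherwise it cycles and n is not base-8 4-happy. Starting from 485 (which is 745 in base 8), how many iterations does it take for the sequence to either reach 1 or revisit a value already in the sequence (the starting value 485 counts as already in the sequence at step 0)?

8

485 = (7,4,5)_8 → 7⁴ + 4⁴ + 5⁴ = 2401 + 256 + 625 = 3282
3282 = (6,3,2,2)_8 → 6⁴ + 3⁴ + 2⁴ + 2⁴ = 1296 + 81 + 16 + 16 = 1409
1409 = (2,6,0,1)_8 → 2⁴ + 6⁴ + 0⁴ + 1⁴ = 16 + 1296 + 0 + 1 = 1313
1313 = (2,4,4,1)_8 → 2⁴ + 4⁴ + 4⁴ + 1⁴ = 16 + 256 + 256 + 1 = 529
529 = (1,0,2,1)_8 → 1⁴ + 0⁴ + 2⁴ + 1⁴ = 1 + 0 + 16 + 1 = 18
18 = (2,2)_8 → 2⁴ + 2⁴ = 16 + 16 = 32
32 = (4,0)_8 → 4⁴ + 0⁴ = 256 + 0 = 256
256 = (4,0,0)_8 → 4⁴ + 0⁴ + 0⁴ = 256 + 0 + 0 = 256  — 256 repeats.
That took 8 steps.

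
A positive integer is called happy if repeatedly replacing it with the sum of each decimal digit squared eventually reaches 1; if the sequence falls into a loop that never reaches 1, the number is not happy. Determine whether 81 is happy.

not happy

81 → 8² + 1² = 65
65 → 6² + 5² = 61
61 → 6² + 1² = 37
37 → 3² + 7² = 58
58 → 5² + 8² = 89
89 → 8² + 9² = 145
145 → 1² + 4² + 5² = 42
42 → 4² + 2² = 20
20 → 2² + 0² = 4
4 → 4² = 16
16 → 1² + 6² = 37  — 37 already seen; the sequence cycles without reaching 1.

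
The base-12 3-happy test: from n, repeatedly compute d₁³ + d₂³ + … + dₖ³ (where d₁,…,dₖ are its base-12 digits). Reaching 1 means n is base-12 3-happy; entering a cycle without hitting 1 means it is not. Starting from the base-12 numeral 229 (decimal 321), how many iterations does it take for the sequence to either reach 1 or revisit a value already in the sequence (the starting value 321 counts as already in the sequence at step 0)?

321 = (2,2,9)_12 → 2³ + 2³ + 9³ = 8 + 8 + 729 = 745
745 = (5,2,1)_12 → 5³ + 2³ + 1³ = 125 + 8 + 1 = 134
134 = (11,2)_12 → 11³ + 2³ = 1331 + 8 = 1339
1339 = (9,3,7)_12 → 9³ + 3³ + 7³ = 729 + 27 + 343 = 1099
1099 = (7,7,7)_12 → 7³ + 7³ + 7³ = 343 + 343 + 343 = 1029
1029 = (7,1,9)_12 → 7³ + 1³ + 9³ = 343 + 1 + 729 = 1073
1073 = (7,5,5)_12 → 7³ + 5³ + 5³ = 343 + 125 + 125 = 593
593 = (4,1,5)_12 → 4³ + 1³ + 5³ = 64 + 1 + 125 = 190
190 = (1,3,10)_12 → 1³ + 3³ + 10³ = 1 + 27 + 1000 = 1028
1028 = (7,1,8)_12 → 7³ + 1³ + 8³ = 343 + 1 + 512 = 856
856 = (5,11,4)_12 → 5³ + 11³ + 4³ = 125 + 1331 + 64 = 1520
1520 = (10,6,8)_12 → 10³ + 6³ + 8³ = 1000 + 216 + 512 = 1728
1728 = (1,0,0,0)_12 → 1³ + 0³ + 0³ + 0³ = 1 + 0 + 0 + 0 = 1  — reached 1.
That took 13 steps.

13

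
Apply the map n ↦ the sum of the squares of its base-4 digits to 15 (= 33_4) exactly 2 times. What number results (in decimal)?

15 = (3,3)_4 → 3² + 3² = 18
18 = (1,0,2)_4 → 1² + 0² + 2² = 5

5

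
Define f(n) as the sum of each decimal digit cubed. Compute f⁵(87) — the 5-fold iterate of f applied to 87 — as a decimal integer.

87 → 8³ + 7³ = 512 + 343 = 855
855 → 8³ + 5³ + 5³ = 512 + 125 + 125 = 762
762 → 7³ + 6³ + 2³ = 343 + 216 + 8 = 567
567 → 5³ + 6³ + 7³ = 125 + 216 + 343 = 684
684 → 6³ + 8³ + 4³ = 216 + 512 + 64 = 792

792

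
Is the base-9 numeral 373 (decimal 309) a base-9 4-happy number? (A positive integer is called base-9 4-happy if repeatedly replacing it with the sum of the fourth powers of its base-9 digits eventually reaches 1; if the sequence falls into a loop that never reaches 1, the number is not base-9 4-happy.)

309 = (3,7,3)_9 → 3⁴ + 7⁴ + 3⁴ = 81 + 2401 + 81 = 2563
2563 = (3,4,5,7)_9 → 3⁴ + 4⁴ + 5⁴ + 7⁴ = 81 + 256 + 625 + 2401 = 3363
3363 = (4,5,4,6)_9 → 4⁴ + 5⁴ + 4⁴ + 6⁴ = 256 + 625 + 256 + 1296 = 2433
2433 = (3,3,0,3)_9 → 3⁴ + 3⁴ + 0⁴ + 3⁴ = 81 + 81 + 0 + 81 = 243
243 = (3,0,0)_9 → 3⁴ + 0⁴ + 0⁴ = 81 + 0 + 0 = 81
81 = (1,0,0)_9 → 1⁴ + 0⁴ + 0⁴ = 1 + 0 + 0 = 1  — reached 1.

base-9 4-happy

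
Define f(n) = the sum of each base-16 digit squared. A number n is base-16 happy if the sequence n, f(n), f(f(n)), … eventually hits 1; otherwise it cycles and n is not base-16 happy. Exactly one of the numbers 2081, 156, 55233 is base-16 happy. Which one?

2081: 2081 → 69 → 41 → 85 → 50 → 13 → 169 → 181 → 146 → 85  — repeats 85 (not base-16 happy)
156: 156 → 225 → 197 → 169 → 181 → 146 → 85 → 50 → 13 → 169  — repeats 169 (not base-16 happy)
55233: 55233 → 363 → 158 → 277 → 27 → 122 → 149 → 106 → 136 → 128 → 64 → 16 → 1  — reaches 1 (base-16 happy)

55233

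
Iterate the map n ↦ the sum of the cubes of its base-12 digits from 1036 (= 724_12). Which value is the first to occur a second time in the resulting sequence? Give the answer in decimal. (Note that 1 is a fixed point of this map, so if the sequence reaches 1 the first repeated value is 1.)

415

1036 = (7,2,4)_12 → 7³ + 2³ + 4³ = 343 + 8 + 64 = 415
415 = (2,10,7)_12 → 2³ + 10³ + 7³ = 8 + 1000 + 343 = 1351
1351 = (9,4,7)_12 → 9³ + 4³ + 7³ = 729 + 64 + 343 = 1136
1136 = (7,10,8)_12 → 7³ + 10³ + 8³ = 343 + 1000 + 512 = 1855
1855 = (1,0,10,7)_12 → 1³ + 0³ + 10³ + 7³ = 1 + 0 + 1000 + 343 = 1344
1344 = (9,4,0)_12 → 9³ + 4³ + 0³ = 729 + 64 + 0 = 793
793 = (5,6,1)_12 → 5³ + 6³ + 1³ = 125 + 216 + 1 = 342
342 = (2,4,6)_12 → 2³ + 4³ + 6³ = 8 + 64 + 216 = 288
288 = (2,0,0)_12 → 2³ + 0³ + 0³ = 8 + 0 + 0 = 8
8 = (8)_12 → 8³ = 512
512 = (3,6,8)_12 → 3³ + 6³ + 8³ = 27 + 216 + 512 = 755
755 = (5,2,11)_12 → 5³ + 2³ + 11³ = 125 + 8 + 1331 = 1464
1464 = (10,2,0)_12 → 10³ + 2³ + 0³ = 1000 + 8 + 0 = 1008
1008 = (7,0,0)_12 → 7³ + 0³ + 0³ = 343 + 0 + 0 = 343
343 = (2,4,7)_12 → 2³ + 4³ + 7³ = 8 + 64 + 343 = 415  — 415 already appeared earlier.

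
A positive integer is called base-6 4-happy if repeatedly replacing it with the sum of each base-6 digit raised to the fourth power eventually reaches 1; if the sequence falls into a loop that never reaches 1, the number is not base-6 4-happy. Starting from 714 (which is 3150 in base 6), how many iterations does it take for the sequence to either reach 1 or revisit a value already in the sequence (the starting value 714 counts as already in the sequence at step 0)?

13

714 = (3,1,5,0)_6 → 3⁴ + 1⁴ + 5⁴ + 0⁴ = 81 + 1 + 625 + 0 = 707
707 = (3,1,3,5)_6 → 3⁴ + 1⁴ + 3⁴ + 5⁴ = 81 + 1 + 81 + 625 = 788
788 = (3,3,5,2)_6 → 3⁴ + 3⁴ + 5⁴ + 2⁴ = 81 + 81 + 625 + 16 = 803
803 = (3,4,1,5)_6 → 3⁴ + 4⁴ + 1⁴ + 5⁴ = 81 + 256 + 1 + 625 = 963
963 = (4,2,4,3)_6 → 4⁴ + 2⁴ + 4⁴ + 3⁴ = 256 + 16 + 256 + 81 = 609
609 = (2,4,5,3)_6 → 2⁴ + 4⁴ + 5⁴ + 3⁴ = 16 + 256 + 625 + 81 = 978
978 = (4,3,1,0)_6 → 4⁴ + 3⁴ + 1⁴ + 0⁴ = 256 + 81 + 1 + 0 = 338
338 = (1,3,2,2)_6 → 1⁴ + 3⁴ + 2⁴ + 2⁴ = 1 + 81 + 16 + 16 = 114
114 = (3,1,0)_6 → 3⁴ + 1⁴ + 0⁴ = 81 + 1 + 0 = 82
82 = (2,1,4)_6 → 2⁴ + 1⁴ + 4⁴ = 16 + 1 + 256 = 273
273 = (1,1,3,3)_6 → 1⁴ + 1⁴ + 3⁴ + 3⁴ = 1 + 1 + 81 + 81 = 164
164 = (4,3,2)_6 → 4⁴ + 3⁴ + 2⁴ = 256 + 81 + 16 = 353
353 = (1,3,4,5)_6 → 1⁴ + 3⁴ + 4⁴ + 5⁴ = 1 + 81 + 256 + 625 = 963  — 963 repeats.
That took 13 steps.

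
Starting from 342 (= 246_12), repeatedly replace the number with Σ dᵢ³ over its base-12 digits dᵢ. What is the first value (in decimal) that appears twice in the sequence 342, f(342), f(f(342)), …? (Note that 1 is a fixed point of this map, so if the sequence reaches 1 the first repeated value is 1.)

342

342 = (2,4,6)_12 → 2³ + 4³ + 6³ = 8 + 64 + 216 = 288
288 = (2,0,0)_12 → 2³ + 0³ + 0³ = 8 + 0 + 0 = 8
8 = (8)_12 → 8³ = 512
512 = (3,6,8)_12 → 3³ + 6³ + 8³ = 27 + 216 + 512 = 755
755 = (5,2,11)_12 → 5³ + 2³ + 11³ = 125 + 8 + 1331 = 1464
1464 = (10,2,0)_12 → 10³ + 2³ + 0³ = 1000 + 8 + 0 = 1008
1008 = (7,0,0)_12 → 7³ + 0³ + 0³ = 343 + 0 + 0 = 343
343 = (2,4,7)_12 → 2³ + 4³ + 7³ = 8 + 64 + 343 = 415
415 = (2,10,7)_12 → 2³ + 10³ + 7³ = 8 + 1000 + 343 = 1351
1351 = (9,4,7)_12 → 9³ + 4³ + 7³ = 729 + 64 + 343 = 1136
1136 = (7,10,8)_12 → 7³ + 10³ + 8³ = 343 + 1000 + 512 = 1855
1855 = (1,0,10,7)_12 → 1³ + 0³ + 10³ + 7³ = 1 + 0 + 1000 + 343 = 1344
1344 = (9,4,0)_12 → 9³ + 4³ + 0³ = 729 + 64 + 0 = 793
793 = (5,6,1)_12 → 5³ + 6³ + 1³ = 125 + 216 + 1 = 342  — 342 already appeared earlier.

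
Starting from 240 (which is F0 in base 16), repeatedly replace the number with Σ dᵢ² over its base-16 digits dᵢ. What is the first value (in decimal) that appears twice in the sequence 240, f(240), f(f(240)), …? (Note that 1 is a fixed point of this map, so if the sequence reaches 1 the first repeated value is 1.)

240 = (15,0)_16 → 15² + 0² = 225
225 = (14,1)_16 → 14² + 1² = 197
197 = (12,5)_16 → 12² + 5² = 169
169 = (10,9)_16 → 10² + 9² = 181
181 = (11,5)_16 → 11² + 5² = 146
146 = (9,2)_16 → 9² + 2² = 85
85 = (5,5)_16 → 5² + 5² = 50
50 = (3,2)_16 → 3² + 2² = 13
13 = (13)_16 → 13² = 169  — 169 already appeared earlier.

169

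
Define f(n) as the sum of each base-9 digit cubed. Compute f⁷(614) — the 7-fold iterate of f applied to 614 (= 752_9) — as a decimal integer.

614 = (7,5,2)_9 → 7³ + 5³ + 2³ = 476
476 = (5,7,8)_9 → 5³ + 7³ + 8³ = 980
980 = (1,3,0,8)_9 → 1³ + 3³ + 0³ + 8³ = 540
540 = (6,6,0)_9 → 6³ + 6³ + 0³ = 432
432 = (5,3,0)_9 → 5³ + 3³ + 0³ = 152
152 = (1,7,8)_9 → 1³ + 7³ + 8³ = 856
856 = (1,1,5,1)_9 → 1³ + 1³ + 5³ + 1³ = 128

128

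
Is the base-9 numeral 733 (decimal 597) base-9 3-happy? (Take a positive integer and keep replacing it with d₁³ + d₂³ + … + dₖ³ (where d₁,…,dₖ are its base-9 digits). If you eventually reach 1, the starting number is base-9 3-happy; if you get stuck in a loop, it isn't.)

597 = (7,3,3)_9 → 7³ + 3³ + 3³ = 343 + 27 + 27 = 397
397 = (4,8,1)_9 → 4³ + 8³ + 1³ = 64 + 512 + 1 = 577
577 = (7,1,1)_9 → 7³ + 1³ + 1³ = 343 + 1 + 1 = 345
345 = (4,2,3)_9 → 4³ + 2³ + 3³ = 64 + 8 + 27 = 99
99 = (1,2,0)_9 → 1³ + 2³ + 0³ = 1 + 8 + 0 = 9
9 = (1,0)_9 → 1³ + 0³ = 1 + 0 = 1  — reached 1.

base-9 3-happy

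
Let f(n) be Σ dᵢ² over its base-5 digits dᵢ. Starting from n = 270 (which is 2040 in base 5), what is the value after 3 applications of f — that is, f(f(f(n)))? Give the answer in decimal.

10

270 = (2,0,4,0)_5 → 2² + 0² + 4² + 0² = 4 + 0 + 16 + 0 = 20
20 = (4,0)_5 → 4² + 0² = 16 + 0 = 16
16 = (3,1)_5 → 3² + 1² = 9 + 1 = 10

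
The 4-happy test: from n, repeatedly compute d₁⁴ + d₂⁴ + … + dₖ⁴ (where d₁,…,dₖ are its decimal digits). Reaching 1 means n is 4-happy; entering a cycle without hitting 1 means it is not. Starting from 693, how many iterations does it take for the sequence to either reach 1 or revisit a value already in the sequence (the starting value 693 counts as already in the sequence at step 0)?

693 → 6⁴ + 9⁴ + 3⁴ = 7938
7938 → 7⁴ + 9⁴ + 3⁴ + 8⁴ = 13139
13139 → 1⁴ + 3⁴ + 1⁴ + 3⁴ + 9⁴ = 6725
6725 → 6⁴ + 7⁴ + 2⁴ + 5⁴ = 4338
4338 → 4⁴ + 3⁴ + 3⁴ + 8⁴ = 4514
4514 → 4⁴ + 5⁴ + 1⁴ + 4⁴ = 1138
1138 → 1⁴ + 1⁴ + 3⁴ + 8⁴ = 4179
4179 → 4⁴ + 1⁴ + 7⁴ + 9⁴ = 9219
9219 → 9⁴ + 2⁴ + 1⁴ + 9⁴ = 13139  — 13139 repeats.
That took 9 steps.

9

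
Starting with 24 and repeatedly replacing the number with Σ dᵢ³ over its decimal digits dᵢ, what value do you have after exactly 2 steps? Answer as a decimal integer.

24 → 2³ + 4³ = 8 + 64 = 72
72 → 7³ + 2³ = 343 + 8 = 351

351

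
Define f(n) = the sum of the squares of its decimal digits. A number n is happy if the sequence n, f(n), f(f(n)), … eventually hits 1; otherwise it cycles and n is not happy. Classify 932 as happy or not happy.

happy

932 → 9² + 3² + 2² = 81 + 9 + 4 = 94
94 → 9² + 4² = 81 + 16 = 97
97 → 9² + 7² = 81 + 49 = 130
130 → 1² + 3² + 0² = 1 + 9 + 0 = 10
10 → 1² + 0² = 1 + 0 = 1  — reached 1.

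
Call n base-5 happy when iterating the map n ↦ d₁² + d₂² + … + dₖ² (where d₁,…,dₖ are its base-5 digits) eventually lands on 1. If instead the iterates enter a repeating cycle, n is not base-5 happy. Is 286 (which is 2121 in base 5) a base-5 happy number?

not base-5 happy

286 = (2,1,2,1)_5 → 10
10 = (2,0)_5 → 4
4 = (4)_5 → 16
16 = (3,1)_5 → 10  — 10 already seen; the sequence cycles without reaching 1.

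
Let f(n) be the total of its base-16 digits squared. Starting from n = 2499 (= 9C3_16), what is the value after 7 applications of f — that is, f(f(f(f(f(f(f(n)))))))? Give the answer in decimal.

13

2499 = (9,12,3)_16 → 9² + 12² + 3² = 234
234 = (14,10)_16 → 14² + 10² = 296
296 = (1,2,8)_16 → 1² + 2² + 8² = 69
69 = (4,5)_16 → 4² + 5² = 41
41 = (2,9)_16 → 2² + 9² = 85
85 = (5,5)_16 → 5² + 5² = 50
50 = (3,2)_16 → 3² + 2² = 13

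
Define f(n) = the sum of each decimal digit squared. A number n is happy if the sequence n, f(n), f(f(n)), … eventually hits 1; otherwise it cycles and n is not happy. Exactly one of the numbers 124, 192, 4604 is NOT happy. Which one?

124

124: 124 → 21 → 5 → 25 → 29 → 85 → 89 → 145 → 42 → 20 → 4 → 16 → 37 → 58 → 89  — repeats 89 (not happy)
192: 192 → 86 → 100 → 1  — reaches 1 (happy)
4604: 4604 → 68 → 100 → 1  — reaches 1 (happy)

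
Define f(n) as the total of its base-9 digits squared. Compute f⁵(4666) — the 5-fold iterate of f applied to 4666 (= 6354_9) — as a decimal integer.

4666 = (6,3,5,4)_9 → 6² + 3² + 5² + 4² = 36 + 9 + 25 + 16 = 86
86 = (1,0,5)_9 → 1² + 0² + 5² = 1 + 0 + 25 = 26
26 = (2,8)_9 → 2² + 8² = 4 + 64 = 68
68 = (7,5)_9 → 7² + 5² = 49 + 25 = 74
74 = (8,2)_9 → 8² + 2² = 64 + 4 = 68

68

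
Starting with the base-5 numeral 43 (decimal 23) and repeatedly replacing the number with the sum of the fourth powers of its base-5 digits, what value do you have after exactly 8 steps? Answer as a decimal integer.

23 = (4,3)_5 → 4⁴ + 3⁴ = 337
337 = (2,3,2,2)_5 → 2⁴ + 3⁴ + 2⁴ + 2⁴ = 129
129 = (1,0,0,4)_5 → 1⁴ + 0⁴ + 0⁴ + 4⁴ = 257
257 = (2,0,1,2)_5 → 2⁴ + 0⁴ + 1⁴ + 2⁴ = 33
33 = (1,1,3)_5 → 1⁴ + 1⁴ + 3⁴ = 83
83 = (3,1,3)_5 → 3⁴ + 1⁴ + 3⁴ = 163
163 = (1,1,2,3)_5 → 1⁴ + 1⁴ + 2⁴ + 3⁴ = 99
99 = (3,4,4)_5 → 3⁴ + 4⁴ + 4⁴ = 593

593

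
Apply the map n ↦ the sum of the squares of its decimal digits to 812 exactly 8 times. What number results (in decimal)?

58

812 → 8² + 1² + 2² = 69
69 → 6² + 9² = 117
117 → 1² + 1² + 7² = 51
51 → 5² + 1² = 26
26 → 2² + 6² = 40
40 → 4² + 0² = 16
16 → 1² + 6² = 37
37 → 3² + 7² = 58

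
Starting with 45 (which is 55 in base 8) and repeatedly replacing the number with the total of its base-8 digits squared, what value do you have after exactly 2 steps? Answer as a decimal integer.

45 = (5,5)_8 → 5² + 5² = 50
50 = (6,2)_8 → 6² + 2² = 40

40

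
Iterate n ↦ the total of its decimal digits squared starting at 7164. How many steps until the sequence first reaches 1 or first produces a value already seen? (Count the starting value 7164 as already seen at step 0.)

7164 → 7² + 1² + 6² + 4² = 102
102 → 1² + 0² + 2² = 5
5 → 5² = 25
25 → 2² + 5² = 29
29 → 2² + 9² = 85
85 → 8² + 5² = 89
89 → 8² + 9² = 145
145 → 1² + 4² + 5² = 42
42 → 4² + 2² = 20
20 → 2² + 0² = 4
4 → 4² = 16
16 → 1² + 6² = 37
37 → 3² + 7² = 58
58 → 5² + 8² = 89  — 89 repeats.
That took 14 steps.

14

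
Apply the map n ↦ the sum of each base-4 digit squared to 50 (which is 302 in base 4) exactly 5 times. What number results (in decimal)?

1

50 = (3,0,2)_4 → 3² + 0² + 2² = 9 + 0 + 4 = 13
13 = (3,1)_4 → 3² + 1² = 9 + 1 = 10
10 = (2,2)_4 → 2² + 2² = 4 + 4 = 8
8 = (2,0)_4 → 2² + 0² = 4 + 0 = 4
4 = (1,0)_4 → 1² + 0² = 1 + 0 = 1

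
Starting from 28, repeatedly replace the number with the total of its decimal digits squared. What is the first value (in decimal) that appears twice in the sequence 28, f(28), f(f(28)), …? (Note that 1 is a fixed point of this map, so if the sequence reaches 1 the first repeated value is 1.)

28 → 2² + 8² = 68
68 → 6² + 8² = 100
100 → 1² + 0² + 0² = 1  — reached the fixed point 1.
1 → 1, so 1 is the first repeated value.

1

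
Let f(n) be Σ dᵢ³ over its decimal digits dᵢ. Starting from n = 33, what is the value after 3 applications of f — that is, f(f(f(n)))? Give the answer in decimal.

1242

33 → 3³ + 3³ = 27 + 27 = 54
54 → 5³ + 4³ = 125 + 64 = 189
189 → 1³ + 8³ + 9³ = 1 + 512 + 729 = 1242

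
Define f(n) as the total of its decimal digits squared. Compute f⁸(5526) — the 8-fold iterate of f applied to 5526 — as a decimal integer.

5526 → 5² + 5² + 2² + 6² = 90
90 → 9² + 0² = 81
81 → 8² + 1² = 65
65 → 6² + 5² = 61
61 → 6² + 1² = 37
37 → 3² + 7² = 58
58 → 5² + 8² = 89
89 → 8² + 9² = 145

145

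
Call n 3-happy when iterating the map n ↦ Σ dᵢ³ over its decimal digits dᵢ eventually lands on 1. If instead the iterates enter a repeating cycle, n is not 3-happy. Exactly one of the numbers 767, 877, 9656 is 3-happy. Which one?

767: 767 → 902 → 737 → 713 → 371 → 371  — repeats 371 (not 3-happy)
877: 877 → 1198 → 1243 → 100 → 1  — reaches 1 (3-happy)
9656: 9656 → 1286 → 737 → 713 → 371 → 371  — repeats 371 (not 3-happy)

877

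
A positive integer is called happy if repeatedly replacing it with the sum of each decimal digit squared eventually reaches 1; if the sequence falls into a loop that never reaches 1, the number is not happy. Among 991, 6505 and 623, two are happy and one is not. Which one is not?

991

991: 991 → 163 → 46 → 52 → 29 → 85 → 89 → 145 → 42 → 20 → 4 → 16 → 37 → 58 → 89  — repeats 89 (not happy)
6505: 6505 → 86 → 100 → 1  — reaches 1 (happy)
623: 623 → 49 → 97 → 130 → 10 → 1  — reaches 1 (happy)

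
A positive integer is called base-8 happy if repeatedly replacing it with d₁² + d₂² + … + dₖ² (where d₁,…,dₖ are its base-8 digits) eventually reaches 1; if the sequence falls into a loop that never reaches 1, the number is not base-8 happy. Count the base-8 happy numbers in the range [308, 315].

308: 308 → 68 → 17 → 5 → 25 → 10 → 5  — not base-8 happy
309: 309 → 77 → 27 → 18 → 8 → 1  — base-8 happy
310: 310 → 88 → 10 → 5 → 25 → 10  — not base-8 happy
311: 311 → 101 → 42 → 29 → 34 → 20 → 20  — not base-8 happy
312: 312 → 65 → 2 → 4 → 16 → 4  — not base-8 happy
313: 313 → 66 → 5 → 25 → 10 → 5  — not base-8 happy
314: 314 → 69 → 26 → 13 → 26  — not base-8 happy
315: 315 → 74 → 6 → 36 → 32 → 16 → 4 → 16  — not base-8 happy
base-8 happy: 309

1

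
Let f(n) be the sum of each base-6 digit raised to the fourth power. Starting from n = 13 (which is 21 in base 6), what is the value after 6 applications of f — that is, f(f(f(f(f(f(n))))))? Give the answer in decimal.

13 = (2,1)_6 → 17
17 = (2,5)_6 → 641
641 = (2,5,4,5)_6 → 1522
1522 = (1,1,0,1,4)_6 → 259
259 = (1,1,1,1)_6 → 4
4 = (4)_6 → 256

256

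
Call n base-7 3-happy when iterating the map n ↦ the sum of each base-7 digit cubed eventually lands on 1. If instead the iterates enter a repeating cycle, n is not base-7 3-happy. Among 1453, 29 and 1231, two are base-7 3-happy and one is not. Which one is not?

29

1453: 1453 → 193 → 307 → 433 → 343 → 1  — reaches 1 (base-7 3-happy)
29: 29 → 65 → 17 → 35 → 125 → 251 → 341 → 557 → 137 → 197 → 65  — repeats 65 (not base-7 3-happy)
1231: 1231 → 307 → 433 → 343 → 1  — reaches 1 (base-7 3-happy)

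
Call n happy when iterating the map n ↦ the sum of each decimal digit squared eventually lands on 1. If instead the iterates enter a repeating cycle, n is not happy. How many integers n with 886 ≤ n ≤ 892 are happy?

1

886: 886 → 164 → 53 → 34 → 25 → 29 → 85 → 89 → 145 → 42 → 20 → 4 → 16 → 37 → 58 → 89  — not happy
887: 887 → 177 → 99 → 162 → 41 → 17 → 50 → 25 → 29 → 85 → 89 → 145 → 42 → 20 → 4 → 16 → 37 → 58 → 89  — not happy
888: 888 → 192 → 86 → 100 → 1  — happy
889: 889 → 209 → 85 → 89 → 145 → 42 → 20 → 4 → 16 → 37 → 58 → 89  — not happy
890: 890 → 145 → 42 → 20 → 4 → 16 → 37 → 58 → 89 → 145  — not happy
891: 891 → 146 → 53 → 34 → 25 → 29 → 85 → 89 → 145 → 42 → 20 → 4 → 16 → 37 → 58 → 89  — not happy
892: 892 → 149 → 98 → 145 → 42 → 20 → 4 → 16 → 37 → 58 → 89 → 145  — not happy
happy: 888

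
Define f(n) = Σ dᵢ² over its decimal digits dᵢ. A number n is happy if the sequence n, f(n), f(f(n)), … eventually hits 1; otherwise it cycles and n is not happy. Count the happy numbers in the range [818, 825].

2

818: 818 → 129 → 86 → 100 → 1  — happy
819: 819 → 146 → 53 → 34 → 25 → 29 → 85 → 89 → 145 → 42 → 20 → 4 → 16 → 37 → 58 → 89  — not happy
820: 820 → 68 → 100 → 1  — happy
821: 821 → 69 → 117 → 51 → 26 → 40 → 16 → 37 → 58 → 89 → 145 → 42 → 20 → 4 → 16  — not happy
822: 822 → 72 → 53 → 34 → 25 → 29 → 85 → 89 → 145 → 42 → 20 → 4 → 16 → 37 → 58 → 89  — not happy
823: 823 → 77 → 98 → 145 → 42 → 20 → 4 → 16 → 37 → 58 → 89 → 145  — not happy
824: 824 → 84 → 80 → 64 → 52 → 29 → 85 → 89 → 145 → 42 → 20 → 4 → 16 → 37 → 58 → 89  — not happy
825: 825 → 93 → 90 → 81 → 65 → 61 → 37 → 58 → 89 → 145 → 42 → 20 → 4 → 16 → 37  — not happy
happy: 818, 820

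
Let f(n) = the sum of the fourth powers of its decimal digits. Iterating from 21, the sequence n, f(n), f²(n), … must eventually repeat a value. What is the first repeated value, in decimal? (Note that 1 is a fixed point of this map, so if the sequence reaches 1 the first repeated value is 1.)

21 → 17
17 → 2402
2402 → 288
288 → 8208
8208 → 8208  — 8208 already appeared earlier.

8208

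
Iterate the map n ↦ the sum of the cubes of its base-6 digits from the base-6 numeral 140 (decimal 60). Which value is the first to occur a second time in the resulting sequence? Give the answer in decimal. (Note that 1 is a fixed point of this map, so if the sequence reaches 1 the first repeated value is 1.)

190

60 = (1,4,0)_6 → 1³ + 4³ + 0³ = 1 + 64 + 0 = 65
65 = (1,4,5)_6 → 1³ + 4³ + 5³ = 1 + 64 + 125 = 190
190 = (5,1,4)_6 → 5³ + 1³ + 4³ = 125 + 1 + 64 = 190  — 190 already appeared earlier.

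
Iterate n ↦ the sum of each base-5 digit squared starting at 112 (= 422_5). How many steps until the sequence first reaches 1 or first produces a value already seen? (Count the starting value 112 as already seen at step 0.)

8

112 = (4,2,2)_5 → 4² + 2² + 2² = 16 + 4 + 4 = 24
24 = (4,4)_5 → 4² + 4² = 16 + 16 = 32
32 = (1,1,2)_5 → 1² + 1² + 2² = 1 + 1 + 4 = 6
6 = (1,1)_5 → 1² + 1² = 1 + 1 = 2
2 = (2)_5 → 2² = 4
4 = (4)_5 → 4² = 16
16 = (3,1)_5 → 3² + 1² = 9 + 1 = 10
10 = (2,0)_5 → 2² + 0² = 4 + 0 = 4  — 4 repeats.
That took 8 steps.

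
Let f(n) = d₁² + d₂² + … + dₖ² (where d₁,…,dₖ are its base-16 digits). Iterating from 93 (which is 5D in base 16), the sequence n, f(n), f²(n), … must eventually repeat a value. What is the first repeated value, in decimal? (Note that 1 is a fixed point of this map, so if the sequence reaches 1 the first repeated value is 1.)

93 = (5,13)_16 → 5² + 13² = 194
194 = (12,2)_16 → 12² + 2² = 148
148 = (9,4)_16 → 9² + 4² = 97
97 = (6,1)_16 → 6² + 1² = 37
37 = (2,5)_16 → 2² + 5² = 29
29 = (1,13)_16 → 1² + 13² = 170
170 = (10,10)_16 → 10² + 10² = 200
200 = (12,8)_16 → 12² + 8² = 208
208 = (13,0)_16 → 13² + 0² = 169
169 = (10,9)_16 → 10² + 9² = 181
181 = (11,5)_16 → 11² + 5² = 146
146 = (9,2)_16 → 9² + 2² = 85
85 = (5,5)_16 → 5² + 5² = 50
50 = (3,2)_16 → 3² + 2² = 13
13 = (13)_16 → 13² = 169  — 169 already appeared earlier.

169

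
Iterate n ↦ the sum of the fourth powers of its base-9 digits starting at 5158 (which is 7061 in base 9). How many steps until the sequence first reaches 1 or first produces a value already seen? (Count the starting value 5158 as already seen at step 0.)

15

5158 = (7,0,6,1)_9 → 7⁴ + 0⁴ + 6⁴ + 1⁴ = 2401 + 0 + 1296 + 1 = 3698
3698 = (5,0,5,8)_9 → 5⁴ + 0⁴ + 5⁴ + 8⁴ = 625 + 0 + 625 + 4096 = 5346
5346 = (7,3,0,0)_9 → 7⁴ + 3⁴ + 0⁴ + 0⁴ = 2401 + 81 + 0 + 0 = 2482
2482 = (3,3,5,7)_9 → 3⁴ + 3⁴ + 5⁴ + 7⁴ = 81 + 81 + 625 + 2401 = 3188
3188 = (4,3,3,2)_9 → 4⁴ + 3⁴ + 3⁴ + 2⁴ = 256 + 81 + 81 + 16 = 434
434 = (5,3,2)_9 → 5⁴ + 3⁴ + 2⁴ = 625 + 81 + 16 = 722
722 = (8,8,2)_9 → 8⁴ + 8⁴ + 2⁴ = 4096 + 4096 + 16 = 8208
8208 = (1,2,2,3,0)_9 → 1⁴ + 2⁴ + 2⁴ + 3⁴ + 0⁴ = 1 + 16 + 16 + 81 + 0 = 114
114 = (1,3,6)_9 → 1⁴ + 3⁴ + 6⁴ = 1 + 81 + 1296 = 1378
1378 = (1,8,0,1)_9 → 1⁴ + 8⁴ + 0⁴ + 1⁴ = 1 + 4096 + 0 + 1 = 4098
4098 = (5,5,5,3)_9 → 5⁴ + 5⁴ + 5⁴ + 3⁴ = 625 + 625 + 625 + 81 = 1956
1956 = (2,6,1,3)_9 → 2⁴ + 6⁴ + 1⁴ + 3⁴ = 16 + 1296 + 1 + 81 = 1394
1394 = (1,8,1,8)_9 → 1⁴ + 8⁴ + 1⁴ + 8⁴ = 1 + 4096 + 1 + 4096 = 8194
8194 = (1,2,2,1,4)_9 → 1⁴ + 2⁴ + 2⁴ + 1⁴ + 4⁴ = 1 + 16 + 16 + 1 + 256 = 290
290 = (3,5,2)_9 → 3⁴ + 5⁴ + 2⁴ = 81 + 625 + 16 = 722  — 722 repeats.
That took 15 steps.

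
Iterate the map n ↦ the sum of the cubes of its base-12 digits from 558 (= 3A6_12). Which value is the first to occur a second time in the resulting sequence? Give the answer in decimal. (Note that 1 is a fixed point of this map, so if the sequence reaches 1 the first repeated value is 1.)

1539

558 = (3,10,6)_12 → 3³ + 10³ + 6³ = 27 + 1000 + 216 = 1243
1243 = (8,7,7)_12 → 8³ + 7³ + 7³ = 512 + 343 + 343 = 1198
1198 = (8,3,10)_12 → 8³ + 3³ + 10³ = 512 + 27 + 1000 = 1539
1539 = (10,8,3)_12 → 10³ + 8³ + 3³ = 1000 + 512 + 27 = 1539  — 1539 already appeared earlier.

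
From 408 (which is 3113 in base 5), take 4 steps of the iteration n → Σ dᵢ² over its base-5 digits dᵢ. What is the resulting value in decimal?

408 = (3,1,1,3)_5 → 20
20 = (4,0)_5 → 16
16 = (3,1)_5 → 10
10 = (2,0)_5 → 4

4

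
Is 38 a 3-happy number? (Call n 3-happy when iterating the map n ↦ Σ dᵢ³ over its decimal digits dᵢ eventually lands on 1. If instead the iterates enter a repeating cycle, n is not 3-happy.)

38 → 539
539 → 881
881 → 1025
1025 → 134
134 → 92
92 → 737
737 → 713
713 → 371
371 → 371  — 371 already seen; the sequence cycles without reaching 1.

not 3-happy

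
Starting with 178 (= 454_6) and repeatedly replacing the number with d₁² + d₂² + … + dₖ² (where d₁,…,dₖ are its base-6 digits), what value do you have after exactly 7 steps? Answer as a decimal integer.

26

178 = (4,5,4)_6 → 4² + 5² + 4² = 16 + 25 + 16 = 57
57 = (1,3,3)_6 → 1² + 3² + 3² = 1 + 9 + 9 = 19
19 = (3,1)_6 → 3² + 1² = 9 + 1 = 10
10 = (1,4)_6 → 1² + 4² = 1 + 16 = 17
17 = (2,5)_6 → 2² + 5² = 4 + 25 = 29
29 = (4,5)_6 → 4² + 5² = 16 + 25 = 41
41 = (1,0,5)_6 → 1² + 0² + 5² = 1 + 0 + 25 = 26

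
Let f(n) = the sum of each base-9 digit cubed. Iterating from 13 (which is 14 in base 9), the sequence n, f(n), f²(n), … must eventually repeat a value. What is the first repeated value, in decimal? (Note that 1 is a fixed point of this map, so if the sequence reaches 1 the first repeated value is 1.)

13 = (1,4)_9 → 1³ + 4³ = 1 + 64 = 65
65 = (7,2)_9 → 7³ + 2³ = 343 + 8 = 351
351 = (4,3,0)_9 → 4³ + 3³ + 0³ = 64 + 27 + 0 = 91
91 = (1,1,1)_9 → 1³ + 1³ + 1³ = 1 + 1 + 1 = 3
3 = (3)_9 → 3³ = 27
27 = (3,0)_9 → 3³ + 0³ = 27 + 0 = 27  — 27 already appeared earlier.

27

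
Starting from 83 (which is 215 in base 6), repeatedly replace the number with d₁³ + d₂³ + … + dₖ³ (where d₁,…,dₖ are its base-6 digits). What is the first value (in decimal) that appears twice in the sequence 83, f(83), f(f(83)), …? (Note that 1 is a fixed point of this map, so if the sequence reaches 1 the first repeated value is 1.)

99

83 = (2,1,5)_6 → 2³ + 1³ + 5³ = 8 + 1 + 125 = 134
134 = (3,4,2)_6 → 3³ + 4³ + 2³ = 27 + 64 + 8 = 99
99 = (2,4,3)_6 → 2³ + 4³ + 3³ = 8 + 64 + 27 = 99  — 99 already appeared earlier.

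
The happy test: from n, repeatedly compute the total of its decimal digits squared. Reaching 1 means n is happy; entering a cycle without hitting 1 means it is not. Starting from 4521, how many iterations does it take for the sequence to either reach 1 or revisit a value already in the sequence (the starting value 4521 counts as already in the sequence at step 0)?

4521 → 4² + 5² + 2² + 1² = 46
46 → 4² + 6² = 52
52 → 5² + 2² = 29
29 → 2² + 9² = 85
85 → 8² + 5² = 89
89 → 8² + 9² = 145
145 → 1² + 4² + 5² = 42
42 → 4² + 2² = 20
20 → 2² + 0² = 4
4 → 4² = 16
16 → 1² + 6² = 37
37 → 3² + 7² = 58
58 → 5² + 8² = 89  — 89 repeats.
That took 13 steps.

13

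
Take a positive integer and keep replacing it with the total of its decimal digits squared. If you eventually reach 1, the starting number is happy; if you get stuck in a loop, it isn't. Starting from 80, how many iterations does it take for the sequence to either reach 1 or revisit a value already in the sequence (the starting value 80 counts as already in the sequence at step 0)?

80 → 8² + 0² = 64 + 0 = 64
64 → 6² + 4² = 36 + 16 = 52
52 → 5² + 2² = 25 + 4 = 29
29 → 2² + 9² = 4 + 81 = 85
85 → 8² + 5² = 64 + 25 = 89
89 → 8² + 9² = 64 + 81 = 145
145 → 1² + 4² + 5² = 1 + 16 + 25 = 42
42 → 4² + 2² = 16 + 4 = 20
20 → 2² + 0² = 4 + 0 = 4
4 → 4² = 16
16 → 1² + 6² = 1 + 36 = 37
37 → 3² + 7² = 9 + 49 = 58
58 → 5² + 8² = 25 + 64 = 89  — 89 repeats.
That took 13 steps.

13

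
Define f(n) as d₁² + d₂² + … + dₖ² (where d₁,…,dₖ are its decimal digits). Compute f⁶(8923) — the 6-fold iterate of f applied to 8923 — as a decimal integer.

37

8923 → 8² + 9² + 2² + 3² = 158
158 → 1² + 5² + 8² = 90
90 → 9² + 0² = 81
81 → 8² + 1² = 65
65 → 6² + 5² = 61
61 → 6² + 1² = 37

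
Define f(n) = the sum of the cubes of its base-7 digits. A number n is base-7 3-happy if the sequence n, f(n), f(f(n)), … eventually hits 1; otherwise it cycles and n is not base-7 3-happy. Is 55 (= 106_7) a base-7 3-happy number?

not base-7 3-happy

55 = (1,0,6)_7 → 217
217 = (4,3,0)_7 → 91
91 = (1,6,0)_7 → 217  — 217 already seen; the sequence cycles without reaching 1.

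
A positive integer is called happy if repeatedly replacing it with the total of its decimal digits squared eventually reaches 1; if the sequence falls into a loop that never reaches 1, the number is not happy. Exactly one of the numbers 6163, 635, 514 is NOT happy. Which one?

6163: 6163 → 82 → 68 → 100 → 1  — reaches 1 (happy)
635: 635 → 70 → 49 → 97 → 130 → 10 → 1  — reaches 1 (happy)
514: 514 → 42 → 20 → 4 → 16 → 37 → 58 → 89 → 145 → 42  — repeats 42 (not happy)

514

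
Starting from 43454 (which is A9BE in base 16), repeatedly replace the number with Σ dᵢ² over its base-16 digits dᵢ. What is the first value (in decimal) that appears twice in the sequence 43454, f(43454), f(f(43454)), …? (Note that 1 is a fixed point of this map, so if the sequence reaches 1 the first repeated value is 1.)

1

43454 = (10,9,11,14)_16 → 10² + 9² + 11² + 14² = 498
498 = (1,15,2)_16 → 1² + 15² + 2² = 230
230 = (14,6)_16 → 14² + 6² = 232
232 = (14,8)_16 → 14² + 8² = 260
260 = (1,0,4)_16 → 1² + 0² + 4² = 17
17 = (1,1)_16 → 1² + 1² = 2
2 = (2)_16 → 2² = 4
4 = (4)_16 → 4² = 16
16 = (1,0)_16 → 1² + 0² = 1  — reached the fixed point 1.
1 → 1, so 1 is the first repeated value.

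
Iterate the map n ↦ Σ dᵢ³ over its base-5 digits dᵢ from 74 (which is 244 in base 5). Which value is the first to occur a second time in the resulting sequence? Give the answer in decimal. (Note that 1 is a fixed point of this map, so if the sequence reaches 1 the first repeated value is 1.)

74 = (2,4,4)_5 → 2³ + 4³ + 4³ = 136
136 = (1,0,2,1)_5 → 1³ + 0³ + 2³ + 1³ = 10
10 = (2,0)_5 → 2³ + 0³ = 8
8 = (1,3)_5 → 1³ + 3³ = 28
28 = (1,0,3)_5 → 1³ + 0³ + 3³ = 28  — 28 already appeared earlier.

28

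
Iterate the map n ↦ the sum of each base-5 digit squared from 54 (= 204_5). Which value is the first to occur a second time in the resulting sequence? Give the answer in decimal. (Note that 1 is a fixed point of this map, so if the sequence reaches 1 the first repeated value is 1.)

16

54 = (2,0,4)_5 → 2² + 0² + 4² = 20
20 = (4,0)_5 → 4² + 0² = 16
16 = (3,1)_5 → 3² + 1² = 10
10 = (2,0)_5 → 2² + 0² = 4
4 = (4)_5 → 4² = 16  — 16 already appeared earlier.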